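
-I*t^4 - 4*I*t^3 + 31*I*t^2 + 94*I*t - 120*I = (t - 5)*(t + 4)*(t + 6)*(-I*t + I)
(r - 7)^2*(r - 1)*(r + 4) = r^4 - 11*r^3 + 3*r^2 + 203*r - 196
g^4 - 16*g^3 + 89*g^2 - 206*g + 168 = (g - 7)*(g - 4)*(g - 3)*(g - 2)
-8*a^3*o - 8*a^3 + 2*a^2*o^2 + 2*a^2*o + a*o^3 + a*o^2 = (-2*a + o)*(4*a + o)*(a*o + a)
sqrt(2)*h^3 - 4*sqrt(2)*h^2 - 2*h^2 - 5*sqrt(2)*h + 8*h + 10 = (h - 5)*(h - sqrt(2))*(sqrt(2)*h + sqrt(2))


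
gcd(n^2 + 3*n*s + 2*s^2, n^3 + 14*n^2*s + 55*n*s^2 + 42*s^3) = n + s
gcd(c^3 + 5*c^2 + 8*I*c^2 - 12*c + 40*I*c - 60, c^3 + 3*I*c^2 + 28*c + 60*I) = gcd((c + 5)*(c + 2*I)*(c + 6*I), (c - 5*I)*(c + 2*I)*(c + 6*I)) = c^2 + 8*I*c - 12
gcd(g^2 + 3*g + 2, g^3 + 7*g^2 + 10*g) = g + 2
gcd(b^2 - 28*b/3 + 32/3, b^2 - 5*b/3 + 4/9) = b - 4/3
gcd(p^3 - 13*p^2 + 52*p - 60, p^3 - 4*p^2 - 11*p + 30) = p^2 - 7*p + 10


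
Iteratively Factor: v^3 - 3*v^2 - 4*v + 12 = (v - 2)*(v^2 - v - 6) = (v - 3)*(v - 2)*(v + 2)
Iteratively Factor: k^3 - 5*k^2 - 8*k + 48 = (k - 4)*(k^2 - k - 12) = (k - 4)*(k + 3)*(k - 4)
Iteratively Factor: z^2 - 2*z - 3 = (z - 3)*(z + 1)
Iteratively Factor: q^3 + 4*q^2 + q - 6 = (q + 3)*(q^2 + q - 2) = (q - 1)*(q + 3)*(q + 2)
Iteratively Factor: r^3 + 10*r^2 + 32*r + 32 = (r + 4)*(r^2 + 6*r + 8) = (r + 2)*(r + 4)*(r + 4)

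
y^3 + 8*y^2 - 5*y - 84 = (y - 3)*(y + 4)*(y + 7)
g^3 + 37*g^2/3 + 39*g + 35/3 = (g + 1/3)*(g + 5)*(g + 7)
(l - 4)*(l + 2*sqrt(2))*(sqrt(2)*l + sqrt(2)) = sqrt(2)*l^3 - 3*sqrt(2)*l^2 + 4*l^2 - 12*l - 4*sqrt(2)*l - 16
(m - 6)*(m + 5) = m^2 - m - 30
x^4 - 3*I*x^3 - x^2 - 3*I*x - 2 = (x - 2*I)*(x - I)^2*(x + I)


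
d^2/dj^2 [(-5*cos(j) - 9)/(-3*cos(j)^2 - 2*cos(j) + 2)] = 2*(-405*(1 - cos(2*j))^2*cos(j) - 294*(1 - cos(2*j))^2 + 1126*cos(j) - 748*cos(2*j) - 612*cos(3*j) + 90*cos(5*j) + 1308)/(4*cos(j) + 3*cos(2*j) - 1)^3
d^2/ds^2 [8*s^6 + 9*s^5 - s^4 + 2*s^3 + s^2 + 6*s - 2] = 240*s^4 + 180*s^3 - 12*s^2 + 12*s + 2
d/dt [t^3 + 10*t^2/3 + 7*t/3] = 3*t^2 + 20*t/3 + 7/3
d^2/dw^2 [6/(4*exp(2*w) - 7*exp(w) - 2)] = 6*((7 - 16*exp(w))*(-4*exp(2*w) + 7*exp(w) + 2) - 2*(8*exp(w) - 7)^2*exp(w))*exp(w)/(-4*exp(2*w) + 7*exp(w) + 2)^3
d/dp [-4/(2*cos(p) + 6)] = -2*sin(p)/(cos(p) + 3)^2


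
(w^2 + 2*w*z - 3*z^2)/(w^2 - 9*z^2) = (-w + z)/(-w + 3*z)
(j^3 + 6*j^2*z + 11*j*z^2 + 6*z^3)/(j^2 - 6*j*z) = (j^3 + 6*j^2*z + 11*j*z^2 + 6*z^3)/(j*(j - 6*z))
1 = 1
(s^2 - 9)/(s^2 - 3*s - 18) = (s - 3)/(s - 6)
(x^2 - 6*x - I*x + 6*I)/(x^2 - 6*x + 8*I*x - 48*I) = (x - I)/(x + 8*I)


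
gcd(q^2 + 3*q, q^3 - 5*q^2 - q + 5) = 1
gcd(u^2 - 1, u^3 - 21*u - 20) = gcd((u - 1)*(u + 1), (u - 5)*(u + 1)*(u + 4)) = u + 1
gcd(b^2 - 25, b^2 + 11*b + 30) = b + 5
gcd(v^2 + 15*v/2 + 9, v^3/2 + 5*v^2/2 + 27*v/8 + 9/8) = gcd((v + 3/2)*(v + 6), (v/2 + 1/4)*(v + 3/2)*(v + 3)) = v + 3/2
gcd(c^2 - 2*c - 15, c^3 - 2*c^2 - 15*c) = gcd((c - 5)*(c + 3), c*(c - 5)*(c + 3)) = c^2 - 2*c - 15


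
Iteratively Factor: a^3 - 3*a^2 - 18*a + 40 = (a - 5)*(a^2 + 2*a - 8) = (a - 5)*(a + 4)*(a - 2)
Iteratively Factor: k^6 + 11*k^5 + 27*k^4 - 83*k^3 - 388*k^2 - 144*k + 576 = (k + 3)*(k^5 + 8*k^4 + 3*k^3 - 92*k^2 - 112*k + 192) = (k + 3)*(k + 4)*(k^4 + 4*k^3 - 13*k^2 - 40*k + 48) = (k + 3)*(k + 4)^2*(k^3 - 13*k + 12) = (k - 3)*(k + 3)*(k + 4)^2*(k^2 + 3*k - 4) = (k - 3)*(k - 1)*(k + 3)*(k + 4)^2*(k + 4)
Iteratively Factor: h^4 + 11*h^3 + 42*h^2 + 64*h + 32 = (h + 1)*(h^3 + 10*h^2 + 32*h + 32) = (h + 1)*(h + 4)*(h^2 + 6*h + 8) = (h + 1)*(h + 4)^2*(h + 2)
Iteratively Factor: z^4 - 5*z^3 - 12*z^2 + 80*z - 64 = (z - 1)*(z^3 - 4*z^2 - 16*z + 64) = (z - 4)*(z - 1)*(z^2 - 16) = (z - 4)*(z - 1)*(z + 4)*(z - 4)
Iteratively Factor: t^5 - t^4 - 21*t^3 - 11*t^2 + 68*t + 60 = (t + 3)*(t^4 - 4*t^3 - 9*t^2 + 16*t + 20) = (t + 2)*(t + 3)*(t^3 - 6*t^2 + 3*t + 10) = (t - 5)*(t + 2)*(t + 3)*(t^2 - t - 2) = (t - 5)*(t - 2)*(t + 2)*(t + 3)*(t + 1)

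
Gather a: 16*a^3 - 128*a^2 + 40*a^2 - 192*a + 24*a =16*a^3 - 88*a^2 - 168*a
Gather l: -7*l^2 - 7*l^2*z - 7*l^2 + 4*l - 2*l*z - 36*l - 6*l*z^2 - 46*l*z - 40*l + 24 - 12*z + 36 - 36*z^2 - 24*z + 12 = l^2*(-7*z - 14) + l*(-6*z^2 - 48*z - 72) - 36*z^2 - 36*z + 72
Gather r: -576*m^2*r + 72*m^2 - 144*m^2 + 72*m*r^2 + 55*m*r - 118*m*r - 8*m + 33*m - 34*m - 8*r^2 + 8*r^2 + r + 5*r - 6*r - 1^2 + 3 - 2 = -72*m^2 + 72*m*r^2 - 9*m + r*(-576*m^2 - 63*m)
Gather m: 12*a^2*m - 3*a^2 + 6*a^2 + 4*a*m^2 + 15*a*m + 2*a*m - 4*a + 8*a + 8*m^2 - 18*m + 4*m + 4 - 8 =3*a^2 + 4*a + m^2*(4*a + 8) + m*(12*a^2 + 17*a - 14) - 4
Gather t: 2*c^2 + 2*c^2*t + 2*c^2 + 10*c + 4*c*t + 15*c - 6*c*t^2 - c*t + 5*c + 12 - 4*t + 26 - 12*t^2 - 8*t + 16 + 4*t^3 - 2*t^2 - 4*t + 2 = 4*c^2 + 30*c + 4*t^3 + t^2*(-6*c - 14) + t*(2*c^2 + 3*c - 16) + 56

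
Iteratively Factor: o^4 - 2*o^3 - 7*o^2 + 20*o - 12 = (o - 1)*(o^3 - o^2 - 8*o + 12) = (o - 1)*(o + 3)*(o^2 - 4*o + 4) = (o - 2)*(o - 1)*(o + 3)*(o - 2)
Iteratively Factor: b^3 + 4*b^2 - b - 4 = (b - 1)*(b^2 + 5*b + 4) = (b - 1)*(b + 4)*(b + 1)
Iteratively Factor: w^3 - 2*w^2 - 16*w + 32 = (w + 4)*(w^2 - 6*w + 8) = (w - 4)*(w + 4)*(w - 2)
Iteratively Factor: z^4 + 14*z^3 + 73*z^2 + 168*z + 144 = (z + 3)*(z^3 + 11*z^2 + 40*z + 48) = (z + 3)^2*(z^2 + 8*z + 16) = (z + 3)^2*(z + 4)*(z + 4)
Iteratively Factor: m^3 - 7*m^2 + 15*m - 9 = (m - 3)*(m^2 - 4*m + 3) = (m - 3)^2*(m - 1)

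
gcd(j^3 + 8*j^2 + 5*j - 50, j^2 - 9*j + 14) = j - 2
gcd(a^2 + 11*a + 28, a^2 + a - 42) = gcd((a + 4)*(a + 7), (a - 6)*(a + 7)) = a + 7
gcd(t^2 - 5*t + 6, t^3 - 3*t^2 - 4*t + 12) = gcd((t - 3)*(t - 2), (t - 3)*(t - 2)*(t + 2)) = t^2 - 5*t + 6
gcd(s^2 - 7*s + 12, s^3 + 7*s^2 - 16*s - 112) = s - 4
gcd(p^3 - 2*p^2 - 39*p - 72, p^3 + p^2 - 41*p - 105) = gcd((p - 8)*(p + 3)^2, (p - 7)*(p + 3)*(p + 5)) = p + 3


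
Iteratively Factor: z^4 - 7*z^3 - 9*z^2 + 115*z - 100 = (z - 5)*(z^3 - 2*z^2 - 19*z + 20) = (z - 5)^2*(z^2 + 3*z - 4) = (z - 5)^2*(z - 1)*(z + 4)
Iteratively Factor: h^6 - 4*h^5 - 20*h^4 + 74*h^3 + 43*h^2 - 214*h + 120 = (h - 1)*(h^5 - 3*h^4 - 23*h^3 + 51*h^2 + 94*h - 120) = (h - 3)*(h - 1)*(h^4 - 23*h^2 - 18*h + 40) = (h - 3)*(h - 1)^2*(h^3 + h^2 - 22*h - 40) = (h - 5)*(h - 3)*(h - 1)^2*(h^2 + 6*h + 8) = (h - 5)*(h - 3)*(h - 1)^2*(h + 2)*(h + 4)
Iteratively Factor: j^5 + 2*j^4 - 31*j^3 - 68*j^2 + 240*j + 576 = (j + 3)*(j^4 - j^3 - 28*j^2 + 16*j + 192) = (j + 3)^2*(j^3 - 4*j^2 - 16*j + 64) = (j - 4)*(j + 3)^2*(j^2 - 16) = (j - 4)*(j + 3)^2*(j + 4)*(j - 4)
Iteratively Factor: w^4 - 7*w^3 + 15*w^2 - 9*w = (w - 1)*(w^3 - 6*w^2 + 9*w) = w*(w - 1)*(w^2 - 6*w + 9) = w*(w - 3)*(w - 1)*(w - 3)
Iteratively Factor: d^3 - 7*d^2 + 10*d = (d - 5)*(d^2 - 2*d) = (d - 5)*(d - 2)*(d)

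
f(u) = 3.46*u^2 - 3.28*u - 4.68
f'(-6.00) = -44.80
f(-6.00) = 139.56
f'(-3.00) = -24.04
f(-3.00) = 36.30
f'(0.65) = 1.22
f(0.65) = -5.35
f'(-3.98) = -30.82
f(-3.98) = 63.18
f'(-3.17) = -25.22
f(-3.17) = 40.49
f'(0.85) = 2.60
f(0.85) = -4.97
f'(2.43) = 13.54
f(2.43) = 7.78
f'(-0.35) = -5.70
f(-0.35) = -3.11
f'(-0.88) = -9.37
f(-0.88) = 0.89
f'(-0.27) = -5.15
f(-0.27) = -3.54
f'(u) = 6.92*u - 3.28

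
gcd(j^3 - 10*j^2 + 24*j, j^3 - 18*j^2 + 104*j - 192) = j^2 - 10*j + 24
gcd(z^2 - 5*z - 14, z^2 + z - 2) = z + 2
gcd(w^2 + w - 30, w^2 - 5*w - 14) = 1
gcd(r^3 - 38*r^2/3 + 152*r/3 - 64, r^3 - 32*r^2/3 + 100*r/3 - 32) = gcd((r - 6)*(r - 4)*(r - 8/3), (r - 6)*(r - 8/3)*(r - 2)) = r^2 - 26*r/3 + 16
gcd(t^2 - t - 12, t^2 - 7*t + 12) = t - 4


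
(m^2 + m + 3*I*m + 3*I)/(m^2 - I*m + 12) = (m + 1)/(m - 4*I)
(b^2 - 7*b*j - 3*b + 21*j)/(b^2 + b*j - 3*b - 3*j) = (b - 7*j)/(b + j)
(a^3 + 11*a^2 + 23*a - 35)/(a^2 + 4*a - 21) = (a^2 + 4*a - 5)/(a - 3)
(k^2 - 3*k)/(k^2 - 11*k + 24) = k/(k - 8)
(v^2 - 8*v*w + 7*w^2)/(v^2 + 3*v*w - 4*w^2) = (v - 7*w)/(v + 4*w)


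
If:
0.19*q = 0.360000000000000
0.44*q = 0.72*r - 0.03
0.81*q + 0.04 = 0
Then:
No Solution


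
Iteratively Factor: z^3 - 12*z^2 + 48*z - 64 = (z - 4)*(z^2 - 8*z + 16) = (z - 4)^2*(z - 4)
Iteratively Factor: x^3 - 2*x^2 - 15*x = (x)*(x^2 - 2*x - 15) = x*(x - 5)*(x + 3)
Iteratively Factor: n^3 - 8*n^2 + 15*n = (n - 5)*(n^2 - 3*n) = n*(n - 5)*(n - 3)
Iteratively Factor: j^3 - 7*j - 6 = (j + 2)*(j^2 - 2*j - 3) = (j - 3)*(j + 2)*(j + 1)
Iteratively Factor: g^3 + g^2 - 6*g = (g)*(g^2 + g - 6) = g*(g - 2)*(g + 3)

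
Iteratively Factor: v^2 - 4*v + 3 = (v - 1)*(v - 3)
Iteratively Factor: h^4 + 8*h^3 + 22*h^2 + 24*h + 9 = (h + 3)*(h^3 + 5*h^2 + 7*h + 3) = (h + 1)*(h + 3)*(h^2 + 4*h + 3) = (h + 1)^2*(h + 3)*(h + 3)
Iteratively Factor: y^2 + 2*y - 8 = (y + 4)*(y - 2)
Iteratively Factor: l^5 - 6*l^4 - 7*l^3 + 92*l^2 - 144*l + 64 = (l - 1)*(l^4 - 5*l^3 - 12*l^2 + 80*l - 64) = (l - 4)*(l - 1)*(l^3 - l^2 - 16*l + 16) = (l - 4)*(l - 1)^2*(l^2 - 16) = (l - 4)*(l - 1)^2*(l + 4)*(l - 4)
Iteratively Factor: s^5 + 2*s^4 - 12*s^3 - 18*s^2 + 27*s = (s - 3)*(s^4 + 5*s^3 + 3*s^2 - 9*s) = s*(s - 3)*(s^3 + 5*s^2 + 3*s - 9) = s*(s - 3)*(s - 1)*(s^2 + 6*s + 9) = s*(s - 3)*(s - 1)*(s + 3)*(s + 3)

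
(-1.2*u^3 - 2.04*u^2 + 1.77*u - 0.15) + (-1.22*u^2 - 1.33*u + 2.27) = -1.2*u^3 - 3.26*u^2 + 0.44*u + 2.12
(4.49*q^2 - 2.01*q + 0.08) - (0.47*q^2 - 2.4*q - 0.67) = 4.02*q^2 + 0.39*q + 0.75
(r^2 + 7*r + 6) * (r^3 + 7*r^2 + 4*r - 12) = r^5 + 14*r^4 + 59*r^3 + 58*r^2 - 60*r - 72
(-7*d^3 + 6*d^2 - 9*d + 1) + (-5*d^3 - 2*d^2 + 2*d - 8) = -12*d^3 + 4*d^2 - 7*d - 7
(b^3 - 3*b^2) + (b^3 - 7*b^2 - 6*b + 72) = 2*b^3 - 10*b^2 - 6*b + 72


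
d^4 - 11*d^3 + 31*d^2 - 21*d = d*(d - 7)*(d - 3)*(d - 1)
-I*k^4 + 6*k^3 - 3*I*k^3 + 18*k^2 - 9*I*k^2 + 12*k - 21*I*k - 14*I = (k + 2)*(k - I)*(k + 7*I)*(-I*k - I)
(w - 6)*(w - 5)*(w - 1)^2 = w^4 - 13*w^3 + 53*w^2 - 71*w + 30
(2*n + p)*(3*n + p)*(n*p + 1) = 6*n^3*p + 5*n^2*p^2 + 6*n^2 + n*p^3 + 5*n*p + p^2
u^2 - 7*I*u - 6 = (u - 6*I)*(u - I)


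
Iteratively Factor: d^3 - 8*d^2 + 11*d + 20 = (d - 5)*(d^2 - 3*d - 4) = (d - 5)*(d - 4)*(d + 1)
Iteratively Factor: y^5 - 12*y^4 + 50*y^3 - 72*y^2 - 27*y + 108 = (y + 1)*(y^4 - 13*y^3 + 63*y^2 - 135*y + 108) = (y - 3)*(y + 1)*(y^3 - 10*y^2 + 33*y - 36) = (y - 4)*(y - 3)*(y + 1)*(y^2 - 6*y + 9) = (y - 4)*(y - 3)^2*(y + 1)*(y - 3)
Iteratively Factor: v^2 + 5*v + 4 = (v + 1)*(v + 4)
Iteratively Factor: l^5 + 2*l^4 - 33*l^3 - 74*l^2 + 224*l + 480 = (l - 3)*(l^4 + 5*l^3 - 18*l^2 - 128*l - 160) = (l - 3)*(l + 4)*(l^3 + l^2 - 22*l - 40) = (l - 3)*(l + 4)^2*(l^2 - 3*l - 10) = (l - 3)*(l + 2)*(l + 4)^2*(l - 5)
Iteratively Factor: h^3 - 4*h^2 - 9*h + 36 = (h - 4)*(h^2 - 9) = (h - 4)*(h - 3)*(h + 3)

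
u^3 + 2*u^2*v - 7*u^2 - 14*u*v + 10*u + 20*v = (u - 5)*(u - 2)*(u + 2*v)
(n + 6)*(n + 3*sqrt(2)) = n^2 + 3*sqrt(2)*n + 6*n + 18*sqrt(2)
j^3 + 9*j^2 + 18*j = j*(j + 3)*(j + 6)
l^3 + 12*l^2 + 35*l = l*(l + 5)*(l + 7)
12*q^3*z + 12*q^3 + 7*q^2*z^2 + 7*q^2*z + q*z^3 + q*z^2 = (3*q + z)*(4*q + z)*(q*z + q)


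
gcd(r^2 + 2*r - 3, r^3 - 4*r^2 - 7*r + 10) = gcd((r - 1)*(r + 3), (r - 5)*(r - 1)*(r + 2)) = r - 1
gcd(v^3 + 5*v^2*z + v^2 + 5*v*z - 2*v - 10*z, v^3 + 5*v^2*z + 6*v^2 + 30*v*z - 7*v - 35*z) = v^2 + 5*v*z - v - 5*z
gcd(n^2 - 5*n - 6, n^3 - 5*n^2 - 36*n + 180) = n - 6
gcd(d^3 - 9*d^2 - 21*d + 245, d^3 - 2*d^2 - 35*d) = d^2 - 2*d - 35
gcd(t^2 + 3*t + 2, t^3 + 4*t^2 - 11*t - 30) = t + 2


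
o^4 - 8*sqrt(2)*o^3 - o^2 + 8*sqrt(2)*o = o*(o - 1)*(o + 1)*(o - 8*sqrt(2))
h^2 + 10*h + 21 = (h + 3)*(h + 7)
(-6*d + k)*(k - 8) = -6*d*k + 48*d + k^2 - 8*k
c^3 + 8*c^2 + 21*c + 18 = (c + 2)*(c + 3)^2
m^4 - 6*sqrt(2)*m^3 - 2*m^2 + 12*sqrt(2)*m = m*(m - 6*sqrt(2))*(m - sqrt(2))*(m + sqrt(2))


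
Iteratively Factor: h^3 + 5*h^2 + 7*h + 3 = (h + 1)*(h^2 + 4*h + 3) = (h + 1)^2*(h + 3)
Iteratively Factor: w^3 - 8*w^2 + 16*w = (w)*(w^2 - 8*w + 16) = w*(w - 4)*(w - 4)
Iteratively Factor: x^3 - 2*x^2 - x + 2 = (x - 2)*(x^2 - 1) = (x - 2)*(x + 1)*(x - 1)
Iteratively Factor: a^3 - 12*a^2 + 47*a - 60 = (a - 4)*(a^2 - 8*a + 15) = (a - 4)*(a - 3)*(a - 5)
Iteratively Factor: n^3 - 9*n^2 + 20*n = (n - 4)*(n^2 - 5*n) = n*(n - 4)*(n - 5)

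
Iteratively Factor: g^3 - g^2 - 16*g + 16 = (g + 4)*(g^2 - 5*g + 4) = (g - 4)*(g + 4)*(g - 1)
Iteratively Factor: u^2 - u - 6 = (u - 3)*(u + 2)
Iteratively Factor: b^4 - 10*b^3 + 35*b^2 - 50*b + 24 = (b - 3)*(b^3 - 7*b^2 + 14*b - 8) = (b - 3)*(b - 1)*(b^2 - 6*b + 8) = (b - 4)*(b - 3)*(b - 1)*(b - 2)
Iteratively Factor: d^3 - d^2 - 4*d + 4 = (d - 1)*(d^2 - 4) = (d - 2)*(d - 1)*(d + 2)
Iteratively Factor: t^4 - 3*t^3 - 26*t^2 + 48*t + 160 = (t - 4)*(t^3 + t^2 - 22*t - 40) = (t - 4)*(t + 4)*(t^2 - 3*t - 10) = (t - 5)*(t - 4)*(t + 4)*(t + 2)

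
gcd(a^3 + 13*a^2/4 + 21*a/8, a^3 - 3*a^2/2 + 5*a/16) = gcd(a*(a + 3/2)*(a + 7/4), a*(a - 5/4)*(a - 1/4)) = a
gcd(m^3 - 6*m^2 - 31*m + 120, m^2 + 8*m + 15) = m + 5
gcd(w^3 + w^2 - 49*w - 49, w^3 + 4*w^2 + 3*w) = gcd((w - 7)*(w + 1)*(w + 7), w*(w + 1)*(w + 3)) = w + 1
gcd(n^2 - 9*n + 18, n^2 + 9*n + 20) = 1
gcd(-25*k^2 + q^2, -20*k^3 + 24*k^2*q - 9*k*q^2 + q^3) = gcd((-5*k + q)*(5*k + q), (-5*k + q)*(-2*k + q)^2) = -5*k + q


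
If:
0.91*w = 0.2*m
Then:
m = 4.55*w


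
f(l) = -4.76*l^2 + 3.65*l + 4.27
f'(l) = 3.65 - 9.52*l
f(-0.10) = 3.86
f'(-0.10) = 4.60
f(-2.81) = -43.57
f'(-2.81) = 30.40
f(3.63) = -45.20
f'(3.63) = -30.91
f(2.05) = -8.25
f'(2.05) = -15.87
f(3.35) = -36.92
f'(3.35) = -28.24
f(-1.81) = -17.93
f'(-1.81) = 20.88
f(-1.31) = -8.68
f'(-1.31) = 16.12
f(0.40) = 4.97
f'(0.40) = -0.16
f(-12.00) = -724.97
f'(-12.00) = 117.89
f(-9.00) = -414.14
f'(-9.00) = 89.33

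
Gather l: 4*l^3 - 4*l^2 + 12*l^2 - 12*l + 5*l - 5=4*l^3 + 8*l^2 - 7*l - 5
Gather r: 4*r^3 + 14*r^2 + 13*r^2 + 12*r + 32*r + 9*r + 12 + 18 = 4*r^3 + 27*r^2 + 53*r + 30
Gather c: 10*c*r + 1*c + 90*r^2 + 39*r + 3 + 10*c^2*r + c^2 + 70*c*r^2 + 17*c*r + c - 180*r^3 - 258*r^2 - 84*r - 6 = c^2*(10*r + 1) + c*(70*r^2 + 27*r + 2) - 180*r^3 - 168*r^2 - 45*r - 3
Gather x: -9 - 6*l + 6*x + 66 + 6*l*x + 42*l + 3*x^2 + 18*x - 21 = 36*l + 3*x^2 + x*(6*l + 24) + 36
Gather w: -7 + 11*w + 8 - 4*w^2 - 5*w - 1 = -4*w^2 + 6*w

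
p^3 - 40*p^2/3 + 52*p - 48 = (p - 6)^2*(p - 4/3)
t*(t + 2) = t^2 + 2*t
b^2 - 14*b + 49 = (b - 7)^2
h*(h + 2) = h^2 + 2*h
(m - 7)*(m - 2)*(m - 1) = m^3 - 10*m^2 + 23*m - 14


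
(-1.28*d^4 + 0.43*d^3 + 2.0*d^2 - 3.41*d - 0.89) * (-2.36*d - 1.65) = 3.0208*d^5 + 1.0972*d^4 - 5.4295*d^3 + 4.7476*d^2 + 7.7269*d + 1.4685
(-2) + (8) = 6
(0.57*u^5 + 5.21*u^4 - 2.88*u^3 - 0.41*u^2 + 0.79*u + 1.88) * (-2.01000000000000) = -1.1457*u^5 - 10.4721*u^4 + 5.7888*u^3 + 0.8241*u^2 - 1.5879*u - 3.7788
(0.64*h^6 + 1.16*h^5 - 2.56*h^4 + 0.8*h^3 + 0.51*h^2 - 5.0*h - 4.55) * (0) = 0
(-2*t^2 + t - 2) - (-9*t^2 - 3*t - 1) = 7*t^2 + 4*t - 1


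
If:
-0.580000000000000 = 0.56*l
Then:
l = -1.04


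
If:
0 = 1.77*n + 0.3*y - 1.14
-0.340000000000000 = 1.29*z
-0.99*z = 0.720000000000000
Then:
No Solution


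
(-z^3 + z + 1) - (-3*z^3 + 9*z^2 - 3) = 2*z^3 - 9*z^2 + z + 4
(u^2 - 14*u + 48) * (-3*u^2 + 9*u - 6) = -3*u^4 + 51*u^3 - 276*u^2 + 516*u - 288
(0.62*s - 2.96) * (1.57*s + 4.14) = 0.9734*s^2 - 2.0804*s - 12.2544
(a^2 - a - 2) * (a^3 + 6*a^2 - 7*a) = a^5 + 5*a^4 - 15*a^3 - 5*a^2 + 14*a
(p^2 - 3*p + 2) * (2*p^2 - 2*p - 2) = 2*p^4 - 8*p^3 + 8*p^2 + 2*p - 4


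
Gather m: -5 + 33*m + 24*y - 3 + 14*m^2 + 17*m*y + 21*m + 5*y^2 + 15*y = 14*m^2 + m*(17*y + 54) + 5*y^2 + 39*y - 8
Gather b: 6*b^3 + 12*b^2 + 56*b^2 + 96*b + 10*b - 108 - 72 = 6*b^3 + 68*b^2 + 106*b - 180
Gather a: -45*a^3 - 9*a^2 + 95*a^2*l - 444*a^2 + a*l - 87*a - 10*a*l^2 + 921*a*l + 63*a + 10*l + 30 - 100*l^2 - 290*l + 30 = -45*a^3 + a^2*(95*l - 453) + a*(-10*l^2 + 922*l - 24) - 100*l^2 - 280*l + 60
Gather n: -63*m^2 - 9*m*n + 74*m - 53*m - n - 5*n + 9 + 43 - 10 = -63*m^2 + 21*m + n*(-9*m - 6) + 42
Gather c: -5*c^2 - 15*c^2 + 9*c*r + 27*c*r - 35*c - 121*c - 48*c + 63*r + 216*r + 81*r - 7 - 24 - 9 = -20*c^2 + c*(36*r - 204) + 360*r - 40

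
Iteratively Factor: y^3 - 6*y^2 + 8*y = (y)*(y^2 - 6*y + 8) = y*(y - 4)*(y - 2)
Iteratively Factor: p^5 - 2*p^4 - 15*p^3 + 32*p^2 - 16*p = (p - 4)*(p^4 + 2*p^3 - 7*p^2 + 4*p) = p*(p - 4)*(p^3 + 2*p^2 - 7*p + 4) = p*(p - 4)*(p - 1)*(p^2 + 3*p - 4) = p*(p - 4)*(p - 1)^2*(p + 4)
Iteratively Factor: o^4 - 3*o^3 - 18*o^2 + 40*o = (o - 2)*(o^3 - o^2 - 20*o) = (o - 2)*(o + 4)*(o^2 - 5*o) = o*(o - 2)*(o + 4)*(o - 5)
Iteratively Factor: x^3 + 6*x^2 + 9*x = (x + 3)*(x^2 + 3*x) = x*(x + 3)*(x + 3)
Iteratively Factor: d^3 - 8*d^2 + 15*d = (d - 5)*(d^2 - 3*d) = d*(d - 5)*(d - 3)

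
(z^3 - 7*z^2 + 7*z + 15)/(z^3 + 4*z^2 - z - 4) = (z^2 - 8*z + 15)/(z^2 + 3*z - 4)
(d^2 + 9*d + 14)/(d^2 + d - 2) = (d + 7)/(d - 1)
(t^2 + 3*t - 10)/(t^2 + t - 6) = (t + 5)/(t + 3)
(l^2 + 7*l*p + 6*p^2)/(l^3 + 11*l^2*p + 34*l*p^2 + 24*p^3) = 1/(l + 4*p)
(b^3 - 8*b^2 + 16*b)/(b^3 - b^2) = (b^2 - 8*b + 16)/(b*(b - 1))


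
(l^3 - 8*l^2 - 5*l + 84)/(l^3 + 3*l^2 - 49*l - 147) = (l - 4)/(l + 7)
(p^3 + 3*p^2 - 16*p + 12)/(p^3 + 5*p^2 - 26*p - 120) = (p^2 - 3*p + 2)/(p^2 - p - 20)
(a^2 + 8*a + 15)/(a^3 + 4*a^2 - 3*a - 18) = (a + 5)/(a^2 + a - 6)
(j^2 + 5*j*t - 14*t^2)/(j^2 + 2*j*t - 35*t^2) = (-j + 2*t)/(-j + 5*t)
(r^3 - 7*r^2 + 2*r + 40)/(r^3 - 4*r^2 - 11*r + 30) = (r^2 - 2*r - 8)/(r^2 + r - 6)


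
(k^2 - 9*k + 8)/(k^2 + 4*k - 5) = (k - 8)/(k + 5)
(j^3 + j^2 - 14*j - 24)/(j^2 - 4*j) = j + 5 + 6/j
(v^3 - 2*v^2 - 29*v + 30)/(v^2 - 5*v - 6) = (v^2 + 4*v - 5)/(v + 1)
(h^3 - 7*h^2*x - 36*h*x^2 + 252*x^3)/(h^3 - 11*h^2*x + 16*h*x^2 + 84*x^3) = (h + 6*x)/(h + 2*x)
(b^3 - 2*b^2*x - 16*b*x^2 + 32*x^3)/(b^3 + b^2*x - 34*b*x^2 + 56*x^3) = (b + 4*x)/(b + 7*x)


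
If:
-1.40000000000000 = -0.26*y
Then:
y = 5.38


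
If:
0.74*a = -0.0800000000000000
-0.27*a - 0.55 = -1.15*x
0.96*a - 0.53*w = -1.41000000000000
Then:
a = -0.11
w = 2.46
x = 0.45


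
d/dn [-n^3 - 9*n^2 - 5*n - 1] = -3*n^2 - 18*n - 5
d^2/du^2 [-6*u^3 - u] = -36*u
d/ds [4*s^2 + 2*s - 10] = 8*s + 2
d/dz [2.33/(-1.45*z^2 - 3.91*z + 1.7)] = (6.757*z + 9.1103)/(1.45*z^2 + 3.91*z - 1.7)^2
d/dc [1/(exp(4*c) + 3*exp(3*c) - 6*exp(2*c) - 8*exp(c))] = (-4*exp(3*c) - 9*exp(2*c) + 12*exp(c) + 8)*exp(-c)/(exp(3*c) + 3*exp(2*c) - 6*exp(c) - 8)^2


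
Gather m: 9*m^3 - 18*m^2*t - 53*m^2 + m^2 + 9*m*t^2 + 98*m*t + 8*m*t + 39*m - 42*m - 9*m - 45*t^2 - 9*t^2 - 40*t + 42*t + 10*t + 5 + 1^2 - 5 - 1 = 9*m^3 + m^2*(-18*t - 52) + m*(9*t^2 + 106*t - 12) - 54*t^2 + 12*t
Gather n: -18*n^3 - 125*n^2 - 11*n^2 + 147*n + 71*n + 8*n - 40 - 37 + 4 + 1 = -18*n^3 - 136*n^2 + 226*n - 72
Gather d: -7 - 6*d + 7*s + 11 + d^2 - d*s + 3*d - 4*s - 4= d^2 + d*(-s - 3) + 3*s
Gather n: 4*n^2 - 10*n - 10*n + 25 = 4*n^2 - 20*n + 25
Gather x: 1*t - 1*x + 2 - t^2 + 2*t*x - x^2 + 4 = -t^2 + t - x^2 + x*(2*t - 1) + 6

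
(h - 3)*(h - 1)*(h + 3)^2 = h^4 + 2*h^3 - 12*h^2 - 18*h + 27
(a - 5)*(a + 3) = a^2 - 2*a - 15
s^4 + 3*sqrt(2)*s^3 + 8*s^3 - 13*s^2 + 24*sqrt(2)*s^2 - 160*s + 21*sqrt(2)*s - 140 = (s + 1)*(s + 7)*(s - 2*sqrt(2))*(s + 5*sqrt(2))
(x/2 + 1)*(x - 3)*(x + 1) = x^3/2 - 7*x/2 - 3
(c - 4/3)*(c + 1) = c^2 - c/3 - 4/3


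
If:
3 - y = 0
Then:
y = 3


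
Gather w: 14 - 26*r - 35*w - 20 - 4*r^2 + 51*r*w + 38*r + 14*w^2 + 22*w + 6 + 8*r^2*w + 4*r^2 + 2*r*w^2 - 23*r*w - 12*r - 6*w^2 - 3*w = w^2*(2*r + 8) + w*(8*r^2 + 28*r - 16)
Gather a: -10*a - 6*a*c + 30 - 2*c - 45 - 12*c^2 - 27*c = a*(-6*c - 10) - 12*c^2 - 29*c - 15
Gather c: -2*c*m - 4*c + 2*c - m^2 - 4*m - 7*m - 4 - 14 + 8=c*(-2*m - 2) - m^2 - 11*m - 10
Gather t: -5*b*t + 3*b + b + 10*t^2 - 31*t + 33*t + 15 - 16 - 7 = 4*b + 10*t^2 + t*(2 - 5*b) - 8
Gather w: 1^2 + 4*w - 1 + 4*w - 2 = 8*w - 2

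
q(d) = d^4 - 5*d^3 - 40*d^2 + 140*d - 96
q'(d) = 4*d^3 - 15*d^2 - 80*d + 140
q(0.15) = -75.92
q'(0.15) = 127.68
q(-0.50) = -175.31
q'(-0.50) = 175.75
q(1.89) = 4.72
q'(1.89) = -37.78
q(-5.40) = -380.77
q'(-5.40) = -495.26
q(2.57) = -41.64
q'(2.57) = -96.78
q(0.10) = -82.40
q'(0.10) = 131.85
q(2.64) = -48.61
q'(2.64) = -102.15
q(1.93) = 3.13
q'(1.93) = -41.52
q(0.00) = -96.00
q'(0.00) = 140.00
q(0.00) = -96.00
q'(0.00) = 140.00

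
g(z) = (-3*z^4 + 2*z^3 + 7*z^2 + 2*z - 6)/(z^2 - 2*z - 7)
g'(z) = (2 - 2*z)*(-3*z^4 + 2*z^3 + 7*z^2 + 2*z - 6)/(z^2 - 2*z - 7)^2 + (-12*z^3 + 6*z^2 + 14*z + 2)/(z^2 - 2*z - 7)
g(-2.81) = -28.82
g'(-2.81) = 8.70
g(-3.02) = -30.98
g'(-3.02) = 11.75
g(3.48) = 145.96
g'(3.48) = 598.13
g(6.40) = -199.21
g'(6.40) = -31.04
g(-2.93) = -29.98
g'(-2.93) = 10.57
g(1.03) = -0.29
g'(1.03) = -1.21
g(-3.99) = -46.74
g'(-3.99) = 19.97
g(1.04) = -0.30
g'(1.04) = -1.20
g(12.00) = -510.85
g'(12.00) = -74.90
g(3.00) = 31.50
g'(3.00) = 88.00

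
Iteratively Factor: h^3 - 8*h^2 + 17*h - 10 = (h - 2)*(h^2 - 6*h + 5) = (h - 5)*(h - 2)*(h - 1)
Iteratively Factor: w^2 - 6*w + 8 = (w - 4)*(w - 2)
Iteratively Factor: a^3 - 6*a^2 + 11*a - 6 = (a - 1)*(a^2 - 5*a + 6) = (a - 3)*(a - 1)*(a - 2)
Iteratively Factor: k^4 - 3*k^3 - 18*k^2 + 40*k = (k - 5)*(k^3 + 2*k^2 - 8*k) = (k - 5)*(k - 2)*(k^2 + 4*k) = k*(k - 5)*(k - 2)*(k + 4)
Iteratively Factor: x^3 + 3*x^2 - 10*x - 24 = (x + 4)*(x^2 - x - 6) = (x - 3)*(x + 4)*(x + 2)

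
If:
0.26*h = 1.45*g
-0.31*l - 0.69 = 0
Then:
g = 0.179310344827586*h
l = -2.23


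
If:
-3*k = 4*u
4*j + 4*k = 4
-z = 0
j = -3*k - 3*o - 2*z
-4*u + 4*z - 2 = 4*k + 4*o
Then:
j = 3/5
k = 2/5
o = -3/5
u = -3/10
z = 0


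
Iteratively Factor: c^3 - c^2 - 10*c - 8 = (c + 2)*(c^2 - 3*c - 4) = (c + 1)*(c + 2)*(c - 4)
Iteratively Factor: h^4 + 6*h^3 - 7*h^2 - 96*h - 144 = (h - 4)*(h^3 + 10*h^2 + 33*h + 36) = (h - 4)*(h + 3)*(h^2 + 7*h + 12) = (h - 4)*(h + 3)*(h + 4)*(h + 3)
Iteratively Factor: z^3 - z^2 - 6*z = (z + 2)*(z^2 - 3*z) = (z - 3)*(z + 2)*(z)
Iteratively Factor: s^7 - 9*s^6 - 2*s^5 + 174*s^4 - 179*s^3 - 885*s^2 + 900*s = (s - 1)*(s^6 - 8*s^5 - 10*s^4 + 164*s^3 - 15*s^2 - 900*s) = (s - 1)*(s + 3)*(s^5 - 11*s^4 + 23*s^3 + 95*s^2 - 300*s) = (s - 5)*(s - 1)*(s + 3)*(s^4 - 6*s^3 - 7*s^2 + 60*s) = (s - 5)^2*(s - 1)*(s + 3)*(s^3 - s^2 - 12*s) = s*(s - 5)^2*(s - 1)*(s + 3)*(s^2 - s - 12) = s*(s - 5)^2*(s - 4)*(s - 1)*(s + 3)*(s + 3)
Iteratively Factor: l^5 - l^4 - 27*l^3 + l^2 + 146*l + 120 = (l - 3)*(l^4 + 2*l^3 - 21*l^2 - 62*l - 40) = (l - 5)*(l - 3)*(l^3 + 7*l^2 + 14*l + 8) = (l - 5)*(l - 3)*(l + 4)*(l^2 + 3*l + 2) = (l - 5)*(l - 3)*(l + 2)*(l + 4)*(l + 1)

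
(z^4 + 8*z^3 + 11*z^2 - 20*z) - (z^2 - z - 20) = z^4 + 8*z^3 + 10*z^2 - 19*z + 20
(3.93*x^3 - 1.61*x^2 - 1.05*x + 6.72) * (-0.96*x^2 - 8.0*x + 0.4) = -3.7728*x^5 - 29.8944*x^4 + 15.46*x^3 + 1.3048*x^2 - 54.18*x + 2.688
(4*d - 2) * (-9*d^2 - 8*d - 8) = -36*d^3 - 14*d^2 - 16*d + 16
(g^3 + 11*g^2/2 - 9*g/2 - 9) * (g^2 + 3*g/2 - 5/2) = g^5 + 7*g^4 + 5*g^3/4 - 59*g^2/2 - 9*g/4 + 45/2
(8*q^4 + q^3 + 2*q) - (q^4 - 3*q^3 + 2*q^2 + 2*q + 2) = 7*q^4 + 4*q^3 - 2*q^2 - 2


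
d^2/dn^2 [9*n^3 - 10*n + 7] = 54*n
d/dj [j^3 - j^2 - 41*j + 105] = 3*j^2 - 2*j - 41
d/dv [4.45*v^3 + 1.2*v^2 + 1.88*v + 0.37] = 13.35*v^2 + 2.4*v + 1.88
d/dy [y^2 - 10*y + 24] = 2*y - 10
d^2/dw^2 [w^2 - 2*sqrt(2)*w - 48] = 2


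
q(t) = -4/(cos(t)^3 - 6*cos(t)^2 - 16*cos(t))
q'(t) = -4*(3*sin(t)*cos(t)^2 - 12*sin(t)*cos(t) - 16*sin(t))/(cos(t)^3 - 6*cos(t)^2 - 16*cos(t))^2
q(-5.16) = 0.50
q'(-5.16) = 1.17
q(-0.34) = 0.20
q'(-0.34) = -0.09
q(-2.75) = -0.45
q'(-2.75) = -0.05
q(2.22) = -0.55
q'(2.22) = 0.46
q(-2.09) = -0.63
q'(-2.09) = -0.80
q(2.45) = -0.48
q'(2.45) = 0.18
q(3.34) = -0.45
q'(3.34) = -0.01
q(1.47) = 2.40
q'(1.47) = 24.52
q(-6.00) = 0.20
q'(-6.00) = 0.07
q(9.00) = -0.45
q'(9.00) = 0.05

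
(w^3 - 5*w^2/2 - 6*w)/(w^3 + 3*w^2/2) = (w - 4)/w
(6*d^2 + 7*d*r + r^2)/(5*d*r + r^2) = (6*d^2 + 7*d*r + r^2)/(r*(5*d + r))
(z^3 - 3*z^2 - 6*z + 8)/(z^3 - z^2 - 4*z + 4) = (z - 4)/(z - 2)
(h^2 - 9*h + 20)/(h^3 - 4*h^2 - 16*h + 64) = (h - 5)/(h^2 - 16)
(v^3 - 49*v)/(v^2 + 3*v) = (v^2 - 49)/(v + 3)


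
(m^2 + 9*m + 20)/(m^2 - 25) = (m + 4)/(m - 5)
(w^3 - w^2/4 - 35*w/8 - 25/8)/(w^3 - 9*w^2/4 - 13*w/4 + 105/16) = 2*(4*w^2 + 9*w + 5)/(8*w^2 + 2*w - 21)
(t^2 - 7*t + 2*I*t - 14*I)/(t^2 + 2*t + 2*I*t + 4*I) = (t - 7)/(t + 2)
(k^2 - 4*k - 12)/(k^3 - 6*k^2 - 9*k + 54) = (k + 2)/(k^2 - 9)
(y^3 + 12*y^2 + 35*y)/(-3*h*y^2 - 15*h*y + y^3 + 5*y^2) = (y + 7)/(-3*h + y)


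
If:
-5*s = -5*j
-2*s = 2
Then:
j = -1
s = -1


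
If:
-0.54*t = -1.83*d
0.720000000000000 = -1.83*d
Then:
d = -0.39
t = -1.33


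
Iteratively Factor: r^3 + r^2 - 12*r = (r - 3)*(r^2 + 4*r) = r*(r - 3)*(r + 4)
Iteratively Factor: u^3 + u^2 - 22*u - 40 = (u - 5)*(u^2 + 6*u + 8) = (u - 5)*(u + 4)*(u + 2)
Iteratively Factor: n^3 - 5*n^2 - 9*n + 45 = (n - 5)*(n^2 - 9) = (n - 5)*(n + 3)*(n - 3)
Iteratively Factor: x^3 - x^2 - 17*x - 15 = (x - 5)*(x^2 + 4*x + 3) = (x - 5)*(x + 3)*(x + 1)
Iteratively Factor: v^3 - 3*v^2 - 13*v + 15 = (v - 1)*(v^2 - 2*v - 15) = (v - 5)*(v - 1)*(v + 3)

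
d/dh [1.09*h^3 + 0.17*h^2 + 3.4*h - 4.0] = 3.27*h^2 + 0.34*h + 3.4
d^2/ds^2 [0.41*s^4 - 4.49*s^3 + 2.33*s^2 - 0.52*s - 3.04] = 4.92*s^2 - 26.94*s + 4.66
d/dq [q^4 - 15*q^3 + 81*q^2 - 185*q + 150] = 4*q^3 - 45*q^2 + 162*q - 185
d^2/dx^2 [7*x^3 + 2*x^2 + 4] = 42*x + 4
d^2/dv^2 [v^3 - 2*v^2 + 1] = 6*v - 4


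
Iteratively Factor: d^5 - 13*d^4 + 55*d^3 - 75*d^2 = (d)*(d^4 - 13*d^3 + 55*d^2 - 75*d) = d*(d - 5)*(d^3 - 8*d^2 + 15*d) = d*(d - 5)^2*(d^2 - 3*d) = d^2*(d - 5)^2*(d - 3)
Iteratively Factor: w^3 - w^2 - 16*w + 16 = (w - 4)*(w^2 + 3*w - 4) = (w - 4)*(w + 4)*(w - 1)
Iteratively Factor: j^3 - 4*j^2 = (j - 4)*(j^2) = j*(j - 4)*(j)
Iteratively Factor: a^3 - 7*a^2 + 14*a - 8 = (a - 4)*(a^2 - 3*a + 2) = (a - 4)*(a - 2)*(a - 1)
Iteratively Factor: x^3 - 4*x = (x + 2)*(x^2 - 2*x) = (x - 2)*(x + 2)*(x)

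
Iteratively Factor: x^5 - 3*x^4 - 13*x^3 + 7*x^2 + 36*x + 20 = (x + 1)*(x^4 - 4*x^3 - 9*x^2 + 16*x + 20) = (x + 1)*(x + 2)*(x^3 - 6*x^2 + 3*x + 10) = (x - 2)*(x + 1)*(x + 2)*(x^2 - 4*x - 5) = (x - 5)*(x - 2)*(x + 1)*(x + 2)*(x + 1)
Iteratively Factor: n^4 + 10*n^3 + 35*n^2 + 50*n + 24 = (n + 4)*(n^3 + 6*n^2 + 11*n + 6) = (n + 3)*(n + 4)*(n^2 + 3*n + 2) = (n + 1)*(n + 3)*(n + 4)*(n + 2)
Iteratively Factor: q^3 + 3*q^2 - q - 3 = (q + 3)*(q^2 - 1) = (q - 1)*(q + 3)*(q + 1)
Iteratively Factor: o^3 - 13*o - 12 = (o + 3)*(o^2 - 3*o - 4) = (o - 4)*(o + 3)*(o + 1)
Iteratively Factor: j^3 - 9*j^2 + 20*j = (j)*(j^2 - 9*j + 20) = j*(j - 4)*(j - 5)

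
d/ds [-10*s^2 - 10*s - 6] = -20*s - 10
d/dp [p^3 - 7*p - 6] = 3*p^2 - 7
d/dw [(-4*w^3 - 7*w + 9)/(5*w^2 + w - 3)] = (-20*w^4 - 8*w^3 + 71*w^2 - 90*w + 12)/(25*w^4 + 10*w^3 - 29*w^2 - 6*w + 9)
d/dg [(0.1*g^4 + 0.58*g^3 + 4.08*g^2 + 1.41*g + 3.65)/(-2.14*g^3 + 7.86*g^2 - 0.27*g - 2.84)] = (-0.214*g^6 + 1.572*g^5 + 13.209*g^4 + 4.5856*g^3 + 6.3072*g^2 - 80.5524*g - 3.0189)/(4.5796*g^6 - 33.6408*g^5 + 62.9352*g^4 + 7.9108*g^3 - 44.5719*g^2 + 1.5336*g + 8.0656)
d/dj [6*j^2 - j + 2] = 12*j - 1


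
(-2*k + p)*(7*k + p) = -14*k^2 + 5*k*p + p^2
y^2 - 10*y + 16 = (y - 8)*(y - 2)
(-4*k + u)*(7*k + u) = -28*k^2 + 3*k*u + u^2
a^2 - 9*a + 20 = (a - 5)*(a - 4)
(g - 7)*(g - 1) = g^2 - 8*g + 7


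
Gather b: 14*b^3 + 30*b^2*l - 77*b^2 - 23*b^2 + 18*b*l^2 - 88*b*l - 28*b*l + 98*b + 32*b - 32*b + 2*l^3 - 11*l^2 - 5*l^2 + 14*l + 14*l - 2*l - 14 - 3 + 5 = 14*b^3 + b^2*(30*l - 100) + b*(18*l^2 - 116*l + 98) + 2*l^3 - 16*l^2 + 26*l - 12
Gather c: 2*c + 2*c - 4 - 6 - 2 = 4*c - 12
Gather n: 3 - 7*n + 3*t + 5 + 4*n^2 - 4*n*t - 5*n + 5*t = 4*n^2 + n*(-4*t - 12) + 8*t + 8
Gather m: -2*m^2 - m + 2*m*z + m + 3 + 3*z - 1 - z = -2*m^2 + 2*m*z + 2*z + 2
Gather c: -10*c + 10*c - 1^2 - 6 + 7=0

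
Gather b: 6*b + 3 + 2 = 6*b + 5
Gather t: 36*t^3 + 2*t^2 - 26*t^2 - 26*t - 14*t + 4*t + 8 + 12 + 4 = 36*t^3 - 24*t^2 - 36*t + 24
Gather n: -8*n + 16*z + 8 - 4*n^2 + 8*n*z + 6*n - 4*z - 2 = -4*n^2 + n*(8*z - 2) + 12*z + 6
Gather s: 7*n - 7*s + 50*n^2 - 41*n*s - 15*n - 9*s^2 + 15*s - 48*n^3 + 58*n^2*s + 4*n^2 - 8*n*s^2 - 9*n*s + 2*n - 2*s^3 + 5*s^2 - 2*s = -48*n^3 + 54*n^2 - 6*n - 2*s^3 + s^2*(-8*n - 4) + s*(58*n^2 - 50*n + 6)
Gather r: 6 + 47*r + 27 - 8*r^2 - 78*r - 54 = -8*r^2 - 31*r - 21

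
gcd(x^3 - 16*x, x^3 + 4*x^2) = x^2 + 4*x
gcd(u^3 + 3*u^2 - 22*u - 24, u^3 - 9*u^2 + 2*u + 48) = 1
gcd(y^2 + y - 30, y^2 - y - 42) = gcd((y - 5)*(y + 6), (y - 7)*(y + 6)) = y + 6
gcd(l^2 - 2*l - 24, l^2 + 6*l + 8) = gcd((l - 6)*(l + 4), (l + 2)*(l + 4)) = l + 4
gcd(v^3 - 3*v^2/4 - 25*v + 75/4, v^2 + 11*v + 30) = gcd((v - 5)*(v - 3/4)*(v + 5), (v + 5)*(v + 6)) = v + 5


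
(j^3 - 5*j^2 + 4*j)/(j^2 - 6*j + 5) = j*(j - 4)/(j - 5)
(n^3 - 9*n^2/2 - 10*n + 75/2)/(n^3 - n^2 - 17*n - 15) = (n - 5/2)/(n + 1)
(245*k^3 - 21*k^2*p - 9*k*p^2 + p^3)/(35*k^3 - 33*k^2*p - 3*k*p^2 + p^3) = (-7*k + p)/(-k + p)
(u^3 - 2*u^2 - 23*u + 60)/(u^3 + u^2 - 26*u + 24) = (u^2 + 2*u - 15)/(u^2 + 5*u - 6)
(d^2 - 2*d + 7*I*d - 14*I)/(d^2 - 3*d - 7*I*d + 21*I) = (d^2 + d*(-2 + 7*I) - 14*I)/(d^2 - d*(3 + 7*I) + 21*I)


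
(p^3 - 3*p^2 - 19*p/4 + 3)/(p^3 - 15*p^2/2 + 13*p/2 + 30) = (p - 1/2)/(p - 5)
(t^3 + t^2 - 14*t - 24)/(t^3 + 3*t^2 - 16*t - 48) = (t + 2)/(t + 4)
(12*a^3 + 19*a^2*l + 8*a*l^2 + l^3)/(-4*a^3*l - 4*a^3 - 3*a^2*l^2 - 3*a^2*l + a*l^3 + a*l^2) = (-12*a^2 - 7*a*l - l^2)/(a*(4*a*l + 4*a - l^2 - l))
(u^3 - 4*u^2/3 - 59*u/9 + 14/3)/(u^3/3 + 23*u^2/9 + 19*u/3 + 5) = (9*u^3 - 12*u^2 - 59*u + 42)/(3*u^3 + 23*u^2 + 57*u + 45)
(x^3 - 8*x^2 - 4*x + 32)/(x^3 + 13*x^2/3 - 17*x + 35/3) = 3*(x^3 - 8*x^2 - 4*x + 32)/(3*x^3 + 13*x^2 - 51*x + 35)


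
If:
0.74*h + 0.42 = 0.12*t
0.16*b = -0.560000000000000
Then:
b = -3.50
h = 0.162162162162162*t - 0.567567567567568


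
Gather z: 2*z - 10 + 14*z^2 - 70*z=14*z^2 - 68*z - 10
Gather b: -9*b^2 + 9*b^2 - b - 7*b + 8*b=0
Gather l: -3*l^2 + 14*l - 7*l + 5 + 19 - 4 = -3*l^2 + 7*l + 20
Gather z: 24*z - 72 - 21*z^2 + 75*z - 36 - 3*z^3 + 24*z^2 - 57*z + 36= -3*z^3 + 3*z^2 + 42*z - 72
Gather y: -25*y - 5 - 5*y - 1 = -30*y - 6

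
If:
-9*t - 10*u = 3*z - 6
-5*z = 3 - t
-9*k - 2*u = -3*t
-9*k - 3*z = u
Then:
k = 31/228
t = 43/76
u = 9/38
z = -37/76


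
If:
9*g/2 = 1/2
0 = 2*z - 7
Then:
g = 1/9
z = 7/2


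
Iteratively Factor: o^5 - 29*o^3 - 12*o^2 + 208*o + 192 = (o - 4)*(o^4 + 4*o^3 - 13*o^2 - 64*o - 48) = (o - 4)*(o + 1)*(o^3 + 3*o^2 - 16*o - 48) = (o - 4)*(o + 1)*(o + 4)*(o^2 - o - 12) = (o - 4)^2*(o + 1)*(o + 4)*(o + 3)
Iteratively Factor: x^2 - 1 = (x - 1)*(x + 1)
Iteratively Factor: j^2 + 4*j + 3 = (j + 1)*(j + 3)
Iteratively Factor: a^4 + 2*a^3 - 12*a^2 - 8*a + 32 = (a + 4)*(a^3 - 2*a^2 - 4*a + 8) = (a + 2)*(a + 4)*(a^2 - 4*a + 4) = (a - 2)*(a + 2)*(a + 4)*(a - 2)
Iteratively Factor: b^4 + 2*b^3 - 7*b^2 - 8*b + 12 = (b + 2)*(b^3 - 7*b + 6) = (b - 1)*(b + 2)*(b^2 + b - 6) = (b - 1)*(b + 2)*(b + 3)*(b - 2)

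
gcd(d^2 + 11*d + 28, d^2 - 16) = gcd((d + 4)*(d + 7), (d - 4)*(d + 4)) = d + 4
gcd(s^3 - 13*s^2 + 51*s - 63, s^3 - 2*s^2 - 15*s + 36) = s^2 - 6*s + 9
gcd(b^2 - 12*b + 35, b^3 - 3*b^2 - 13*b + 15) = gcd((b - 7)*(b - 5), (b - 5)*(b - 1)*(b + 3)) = b - 5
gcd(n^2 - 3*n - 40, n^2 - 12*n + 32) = n - 8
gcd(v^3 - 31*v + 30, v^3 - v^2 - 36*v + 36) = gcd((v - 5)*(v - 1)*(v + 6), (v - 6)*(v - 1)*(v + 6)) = v^2 + 5*v - 6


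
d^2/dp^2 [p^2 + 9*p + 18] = 2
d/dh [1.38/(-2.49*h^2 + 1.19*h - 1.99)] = (6.8724*h - 1.6422)/(2.49*h^2 - 1.19*h + 1.99)^2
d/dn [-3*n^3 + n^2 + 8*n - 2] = -9*n^2 + 2*n + 8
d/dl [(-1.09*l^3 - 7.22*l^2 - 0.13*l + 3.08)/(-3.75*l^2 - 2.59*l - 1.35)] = (4.0875*l^4 + 5.64619999999999*l^3 + 22.6268*l^2 + 42.594*l + 8.1527)/(14.0625*l^4 + 19.425*l^3 + 16.8331*l^2 + 6.993*l + 1.8225)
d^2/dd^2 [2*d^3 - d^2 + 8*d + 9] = 12*d - 2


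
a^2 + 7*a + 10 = (a + 2)*(a + 5)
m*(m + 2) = m^2 + 2*m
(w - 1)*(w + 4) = w^2 + 3*w - 4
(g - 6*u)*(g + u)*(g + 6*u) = g^3 + g^2*u - 36*g*u^2 - 36*u^3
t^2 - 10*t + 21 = (t - 7)*(t - 3)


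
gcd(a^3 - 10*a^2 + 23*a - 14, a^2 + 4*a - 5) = a - 1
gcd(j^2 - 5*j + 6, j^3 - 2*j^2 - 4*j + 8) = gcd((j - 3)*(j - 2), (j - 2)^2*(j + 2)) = j - 2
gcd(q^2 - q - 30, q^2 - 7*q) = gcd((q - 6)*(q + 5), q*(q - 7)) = 1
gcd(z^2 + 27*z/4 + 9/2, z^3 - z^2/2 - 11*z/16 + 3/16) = z + 3/4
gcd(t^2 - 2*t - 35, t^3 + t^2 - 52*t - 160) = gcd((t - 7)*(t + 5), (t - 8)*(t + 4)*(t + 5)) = t + 5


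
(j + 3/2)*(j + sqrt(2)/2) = j^2 + sqrt(2)*j/2 + 3*j/2 + 3*sqrt(2)/4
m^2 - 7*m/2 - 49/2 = (m - 7)*(m + 7/2)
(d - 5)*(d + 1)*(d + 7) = d^3 + 3*d^2 - 33*d - 35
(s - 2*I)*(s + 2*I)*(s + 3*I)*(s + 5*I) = s^4 + 8*I*s^3 - 11*s^2 + 32*I*s - 60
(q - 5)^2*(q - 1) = q^3 - 11*q^2 + 35*q - 25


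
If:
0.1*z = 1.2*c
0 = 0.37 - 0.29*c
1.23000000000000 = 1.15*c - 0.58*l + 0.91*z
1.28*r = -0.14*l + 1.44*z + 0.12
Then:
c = 1.28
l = 24.43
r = 14.65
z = 15.31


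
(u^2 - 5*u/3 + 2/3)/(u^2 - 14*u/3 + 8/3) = (u - 1)/(u - 4)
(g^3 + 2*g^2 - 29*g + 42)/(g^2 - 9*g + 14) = (g^2 + 4*g - 21)/(g - 7)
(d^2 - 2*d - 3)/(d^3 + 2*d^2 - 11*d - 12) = 1/(d + 4)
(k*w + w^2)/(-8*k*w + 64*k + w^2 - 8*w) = w*(k + w)/(-8*k*w + 64*k + w^2 - 8*w)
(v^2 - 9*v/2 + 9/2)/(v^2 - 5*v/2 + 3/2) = (v - 3)/(v - 1)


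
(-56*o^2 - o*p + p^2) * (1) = -56*o^2 - o*p + p^2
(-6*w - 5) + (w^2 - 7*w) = w^2 - 13*w - 5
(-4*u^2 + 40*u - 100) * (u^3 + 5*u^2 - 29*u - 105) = -4*u^5 + 20*u^4 + 216*u^3 - 1240*u^2 - 1300*u + 10500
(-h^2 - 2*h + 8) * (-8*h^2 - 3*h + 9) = 8*h^4 + 19*h^3 - 67*h^2 - 42*h + 72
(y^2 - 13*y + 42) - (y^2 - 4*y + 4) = 38 - 9*y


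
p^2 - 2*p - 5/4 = (p - 5/2)*(p + 1/2)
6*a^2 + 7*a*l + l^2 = (a + l)*(6*a + l)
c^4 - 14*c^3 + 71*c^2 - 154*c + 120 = (c - 5)*(c - 4)*(c - 3)*(c - 2)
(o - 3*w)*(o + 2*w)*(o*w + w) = o^3*w - o^2*w^2 + o^2*w - 6*o*w^3 - o*w^2 - 6*w^3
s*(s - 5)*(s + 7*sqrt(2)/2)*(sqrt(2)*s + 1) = sqrt(2)*s^4 - 5*sqrt(2)*s^3 + 8*s^3 - 40*s^2 + 7*sqrt(2)*s^2/2 - 35*sqrt(2)*s/2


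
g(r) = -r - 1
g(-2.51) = 1.51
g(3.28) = -4.28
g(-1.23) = 0.23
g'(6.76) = -1.00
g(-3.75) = 2.75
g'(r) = -1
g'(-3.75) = -1.00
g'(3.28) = -1.00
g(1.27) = -2.27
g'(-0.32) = -1.00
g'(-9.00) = -1.00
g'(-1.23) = -1.00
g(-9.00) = 8.00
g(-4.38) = 3.38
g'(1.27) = -1.00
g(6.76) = -7.76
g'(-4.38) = -1.00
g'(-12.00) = -1.00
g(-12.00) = 11.00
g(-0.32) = -0.68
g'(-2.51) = -1.00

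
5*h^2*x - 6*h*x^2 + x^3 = x*(-5*h + x)*(-h + x)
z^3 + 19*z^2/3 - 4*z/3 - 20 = (z - 5/3)*(z + 2)*(z + 6)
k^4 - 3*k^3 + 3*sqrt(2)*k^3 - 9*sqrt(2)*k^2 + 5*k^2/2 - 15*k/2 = k*(k - 3)*(k + sqrt(2)/2)*(k + 5*sqrt(2)/2)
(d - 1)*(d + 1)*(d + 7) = d^3 + 7*d^2 - d - 7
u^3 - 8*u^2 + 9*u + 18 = (u - 6)*(u - 3)*(u + 1)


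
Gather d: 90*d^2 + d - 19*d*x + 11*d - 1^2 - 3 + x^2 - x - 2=90*d^2 + d*(12 - 19*x) + x^2 - x - 6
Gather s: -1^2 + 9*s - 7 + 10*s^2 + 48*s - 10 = 10*s^2 + 57*s - 18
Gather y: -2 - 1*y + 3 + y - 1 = 0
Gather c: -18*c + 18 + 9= 27 - 18*c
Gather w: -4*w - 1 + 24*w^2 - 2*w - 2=24*w^2 - 6*w - 3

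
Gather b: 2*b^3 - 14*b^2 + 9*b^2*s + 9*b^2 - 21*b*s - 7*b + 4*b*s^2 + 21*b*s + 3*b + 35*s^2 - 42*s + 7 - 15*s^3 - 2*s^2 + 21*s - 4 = 2*b^3 + b^2*(9*s - 5) + b*(4*s^2 - 4) - 15*s^3 + 33*s^2 - 21*s + 3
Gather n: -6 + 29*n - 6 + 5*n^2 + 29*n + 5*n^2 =10*n^2 + 58*n - 12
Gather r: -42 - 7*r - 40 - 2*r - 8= -9*r - 90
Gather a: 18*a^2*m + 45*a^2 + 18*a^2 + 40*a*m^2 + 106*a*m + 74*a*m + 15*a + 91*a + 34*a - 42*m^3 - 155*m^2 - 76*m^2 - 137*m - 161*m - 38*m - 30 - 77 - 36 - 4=a^2*(18*m + 63) + a*(40*m^2 + 180*m + 140) - 42*m^3 - 231*m^2 - 336*m - 147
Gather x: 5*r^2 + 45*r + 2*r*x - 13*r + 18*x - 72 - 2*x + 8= 5*r^2 + 32*r + x*(2*r + 16) - 64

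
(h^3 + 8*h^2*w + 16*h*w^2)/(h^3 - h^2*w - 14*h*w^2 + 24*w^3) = h*(h + 4*w)/(h^2 - 5*h*w + 6*w^2)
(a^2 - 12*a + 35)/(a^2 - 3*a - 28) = (a - 5)/(a + 4)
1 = 1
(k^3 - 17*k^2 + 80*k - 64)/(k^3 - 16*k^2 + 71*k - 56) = (k - 8)/(k - 7)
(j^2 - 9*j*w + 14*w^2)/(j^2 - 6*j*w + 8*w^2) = (-j + 7*w)/(-j + 4*w)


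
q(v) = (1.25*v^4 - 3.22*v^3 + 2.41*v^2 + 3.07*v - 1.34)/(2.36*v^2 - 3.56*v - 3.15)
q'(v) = (3.56 - 4.72*v)*(1.25*v^4 - 3.22*v^3 + 2.41*v^2 + 3.07*v - 1.34)/(2.36*v^2 - 3.56*v - 3.15)^2 + (5.0*v^3 - 9.66*v^2 + 4.82*v + 3.07)/(2.36*v^2 - 3.56*v - 3.15)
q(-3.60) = 9.42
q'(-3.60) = -4.45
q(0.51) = -0.12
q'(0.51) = -0.81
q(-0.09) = 0.57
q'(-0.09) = -1.71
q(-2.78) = 6.11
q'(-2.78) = -3.62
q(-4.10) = 11.77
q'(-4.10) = -4.97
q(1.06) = -0.55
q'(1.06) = -0.95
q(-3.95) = 11.04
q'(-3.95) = -4.81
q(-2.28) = 4.42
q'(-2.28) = -3.14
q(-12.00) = 83.80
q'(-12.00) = -13.29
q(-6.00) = 23.09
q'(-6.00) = -6.95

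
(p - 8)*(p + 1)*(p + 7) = p^3 - 57*p - 56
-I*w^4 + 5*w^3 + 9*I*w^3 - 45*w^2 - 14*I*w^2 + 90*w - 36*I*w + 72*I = (w - 6)*(w - 3)*(w + 4*I)*(-I*w + 1)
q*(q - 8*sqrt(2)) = q^2 - 8*sqrt(2)*q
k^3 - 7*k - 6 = (k - 3)*(k + 1)*(k + 2)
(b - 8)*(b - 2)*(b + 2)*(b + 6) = b^4 - 2*b^3 - 52*b^2 + 8*b + 192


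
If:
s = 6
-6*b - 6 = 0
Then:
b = -1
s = 6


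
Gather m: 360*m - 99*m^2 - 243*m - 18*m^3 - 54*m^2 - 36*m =-18*m^3 - 153*m^2 + 81*m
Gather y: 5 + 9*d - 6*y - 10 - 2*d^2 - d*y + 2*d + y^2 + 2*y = -2*d^2 + 11*d + y^2 + y*(-d - 4) - 5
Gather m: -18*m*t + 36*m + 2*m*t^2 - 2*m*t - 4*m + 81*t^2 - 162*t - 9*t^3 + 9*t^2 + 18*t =m*(2*t^2 - 20*t + 32) - 9*t^3 + 90*t^2 - 144*t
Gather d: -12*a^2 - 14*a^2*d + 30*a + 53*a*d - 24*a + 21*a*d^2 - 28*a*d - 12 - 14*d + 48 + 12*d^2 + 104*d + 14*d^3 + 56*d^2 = -12*a^2 + 6*a + 14*d^3 + d^2*(21*a + 68) + d*(-14*a^2 + 25*a + 90) + 36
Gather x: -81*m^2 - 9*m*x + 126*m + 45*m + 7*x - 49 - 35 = -81*m^2 + 171*m + x*(7 - 9*m) - 84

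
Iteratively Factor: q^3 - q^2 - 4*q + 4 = (q - 2)*(q^2 + q - 2) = (q - 2)*(q + 2)*(q - 1)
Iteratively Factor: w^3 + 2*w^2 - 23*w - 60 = (w - 5)*(w^2 + 7*w + 12) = (w - 5)*(w + 3)*(w + 4)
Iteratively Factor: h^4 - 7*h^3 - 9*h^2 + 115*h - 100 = (h - 1)*(h^3 - 6*h^2 - 15*h + 100) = (h - 5)*(h - 1)*(h^2 - h - 20) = (h - 5)^2*(h - 1)*(h + 4)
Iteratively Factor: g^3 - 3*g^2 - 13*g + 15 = (g - 5)*(g^2 + 2*g - 3) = (g - 5)*(g + 3)*(g - 1)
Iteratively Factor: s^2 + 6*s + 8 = (s + 4)*(s + 2)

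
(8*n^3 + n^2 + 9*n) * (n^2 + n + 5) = 8*n^5 + 9*n^4 + 50*n^3 + 14*n^2 + 45*n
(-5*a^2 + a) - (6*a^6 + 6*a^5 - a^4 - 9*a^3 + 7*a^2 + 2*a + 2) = -6*a^6 - 6*a^5 + a^4 + 9*a^3 - 12*a^2 - a - 2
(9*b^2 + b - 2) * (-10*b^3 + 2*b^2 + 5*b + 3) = -90*b^5 + 8*b^4 + 67*b^3 + 28*b^2 - 7*b - 6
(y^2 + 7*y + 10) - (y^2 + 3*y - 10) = 4*y + 20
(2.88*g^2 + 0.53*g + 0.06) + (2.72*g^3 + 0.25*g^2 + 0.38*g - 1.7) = 2.72*g^3 + 3.13*g^2 + 0.91*g - 1.64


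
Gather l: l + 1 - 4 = l - 3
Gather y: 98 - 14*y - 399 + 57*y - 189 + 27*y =70*y - 490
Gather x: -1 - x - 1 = -x - 2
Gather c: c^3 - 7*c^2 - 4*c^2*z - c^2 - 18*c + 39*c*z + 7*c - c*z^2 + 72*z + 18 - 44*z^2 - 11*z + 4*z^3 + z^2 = c^3 + c^2*(-4*z - 8) + c*(-z^2 + 39*z - 11) + 4*z^3 - 43*z^2 + 61*z + 18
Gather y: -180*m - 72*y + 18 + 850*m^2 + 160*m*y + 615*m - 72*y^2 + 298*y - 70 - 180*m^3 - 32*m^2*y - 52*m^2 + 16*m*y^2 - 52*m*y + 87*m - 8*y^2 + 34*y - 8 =-180*m^3 + 798*m^2 + 522*m + y^2*(16*m - 80) + y*(-32*m^2 + 108*m + 260) - 60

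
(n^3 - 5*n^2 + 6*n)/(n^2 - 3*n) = n - 2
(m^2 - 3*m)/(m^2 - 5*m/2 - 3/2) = 2*m/(2*m + 1)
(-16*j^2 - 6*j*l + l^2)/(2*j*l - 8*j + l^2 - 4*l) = (-8*j + l)/(l - 4)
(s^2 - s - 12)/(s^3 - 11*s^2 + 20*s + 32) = (s + 3)/(s^2 - 7*s - 8)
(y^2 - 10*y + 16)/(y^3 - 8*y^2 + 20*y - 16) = (y - 8)/(y^2 - 6*y + 8)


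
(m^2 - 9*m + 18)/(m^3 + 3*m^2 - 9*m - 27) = (m - 6)/(m^2 + 6*m + 9)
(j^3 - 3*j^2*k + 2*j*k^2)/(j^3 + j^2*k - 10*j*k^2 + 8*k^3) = j/(j + 4*k)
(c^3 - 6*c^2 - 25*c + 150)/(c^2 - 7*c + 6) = (c^2 - 25)/(c - 1)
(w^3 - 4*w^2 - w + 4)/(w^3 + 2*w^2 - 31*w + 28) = (w + 1)/(w + 7)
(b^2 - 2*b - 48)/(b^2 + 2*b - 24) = (b - 8)/(b - 4)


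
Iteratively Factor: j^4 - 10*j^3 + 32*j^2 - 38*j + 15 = (j - 5)*(j^3 - 5*j^2 + 7*j - 3) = (j - 5)*(j - 1)*(j^2 - 4*j + 3) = (j - 5)*(j - 3)*(j - 1)*(j - 1)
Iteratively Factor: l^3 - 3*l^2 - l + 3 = (l - 3)*(l^2 - 1) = (l - 3)*(l - 1)*(l + 1)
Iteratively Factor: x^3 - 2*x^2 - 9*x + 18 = (x + 3)*(x^2 - 5*x + 6) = (x - 2)*(x + 3)*(x - 3)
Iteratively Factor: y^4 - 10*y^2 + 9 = (y + 1)*(y^3 - y^2 - 9*y + 9) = (y + 1)*(y + 3)*(y^2 - 4*y + 3) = (y - 3)*(y + 1)*(y + 3)*(y - 1)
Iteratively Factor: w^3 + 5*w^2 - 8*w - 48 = (w + 4)*(w^2 + w - 12) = (w + 4)^2*(w - 3)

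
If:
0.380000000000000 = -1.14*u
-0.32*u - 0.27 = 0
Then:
No Solution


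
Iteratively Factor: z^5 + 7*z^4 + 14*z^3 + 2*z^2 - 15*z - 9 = (z + 3)*(z^4 + 4*z^3 + 2*z^2 - 4*z - 3) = (z + 1)*(z + 3)*(z^3 + 3*z^2 - z - 3) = (z + 1)*(z + 3)^2*(z^2 - 1) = (z + 1)^2*(z + 3)^2*(z - 1)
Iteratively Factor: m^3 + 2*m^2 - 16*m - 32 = (m + 4)*(m^2 - 2*m - 8) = (m - 4)*(m + 4)*(m + 2)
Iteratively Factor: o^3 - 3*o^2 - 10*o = (o - 5)*(o^2 + 2*o) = (o - 5)*(o + 2)*(o)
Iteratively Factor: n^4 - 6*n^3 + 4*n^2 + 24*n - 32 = (n - 4)*(n^3 - 2*n^2 - 4*n + 8) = (n - 4)*(n - 2)*(n^2 - 4) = (n - 4)*(n - 2)^2*(n + 2)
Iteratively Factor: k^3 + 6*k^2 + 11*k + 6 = (k + 3)*(k^2 + 3*k + 2) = (k + 1)*(k + 3)*(k + 2)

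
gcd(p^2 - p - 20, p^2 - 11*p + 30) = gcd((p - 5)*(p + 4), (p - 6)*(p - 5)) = p - 5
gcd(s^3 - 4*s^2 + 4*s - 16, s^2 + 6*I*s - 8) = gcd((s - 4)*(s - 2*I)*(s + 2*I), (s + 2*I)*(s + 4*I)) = s + 2*I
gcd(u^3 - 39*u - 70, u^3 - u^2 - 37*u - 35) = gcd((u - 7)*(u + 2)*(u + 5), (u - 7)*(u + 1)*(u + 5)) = u^2 - 2*u - 35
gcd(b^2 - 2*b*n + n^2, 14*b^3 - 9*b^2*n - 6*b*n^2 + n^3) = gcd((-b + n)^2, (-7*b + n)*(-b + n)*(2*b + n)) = b - n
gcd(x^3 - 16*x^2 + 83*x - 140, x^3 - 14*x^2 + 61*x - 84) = x^2 - 11*x + 28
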